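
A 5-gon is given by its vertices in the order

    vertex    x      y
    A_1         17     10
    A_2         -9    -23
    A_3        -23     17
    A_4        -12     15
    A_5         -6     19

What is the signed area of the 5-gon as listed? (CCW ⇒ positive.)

-822.5

Apply the surveyor's formula: 2A = Σ (x_i·y_{i+1} − x_{i+1}·y_i), indices taken mod 5.
Σ = (-301) + (-682) + (-141) + (-138) + (-383) = -1645
Signed area = Σ/2 = -822.5 (negative ⇒ clockwise traversal).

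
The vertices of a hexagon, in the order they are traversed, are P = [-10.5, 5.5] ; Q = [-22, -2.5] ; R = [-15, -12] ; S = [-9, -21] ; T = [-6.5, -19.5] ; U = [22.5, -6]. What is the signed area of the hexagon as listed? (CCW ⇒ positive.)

579.125

Σ = (147.25) + (226.5) + (207) + (39) + (477.75) + (60.75) = 1158.25
Signed area = Σ/2 = 579.125 (positive ⇒ counter-clockwise traversal).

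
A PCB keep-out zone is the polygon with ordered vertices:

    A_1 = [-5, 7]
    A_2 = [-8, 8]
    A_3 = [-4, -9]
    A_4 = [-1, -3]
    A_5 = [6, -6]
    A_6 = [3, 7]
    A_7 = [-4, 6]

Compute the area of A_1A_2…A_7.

127.5

Apply the surveyor's formula: 2A = Σ (x_i·y_{i+1} − x_{i+1}·y_i), indices taken mod 7.
A_1→A_2: (-5)(8) − (-8)(7) = 16
A_2→A_3: (-8)(-9) − (-4)(8) = 104
A_3→A_4: (-4)(-3) − (-1)(-9) = 3
A_4→A_5: (-1)(-6) − (6)(-3) = 24
A_5→A_6: (6)(7) − (3)(-6) = 60
A_6→A_7: (3)(6) − (-4)(7) = 46
A_7→A_1: (-4)(7) − (-5)(6) = 2
Σ = 255
Area = |Σ|/2 = 127.5.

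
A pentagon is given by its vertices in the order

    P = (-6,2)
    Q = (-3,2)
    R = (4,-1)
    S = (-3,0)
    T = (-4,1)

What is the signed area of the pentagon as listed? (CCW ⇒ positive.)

-9.5

Apply the shoelace (surveyor's) formula: 2A = Σ (x_i·y_{i+1} − x_{i+1}·y_i), indices taken mod 5.
Σ = (-6) + (-5) + (-3) + (-3) + (-2) = -19
Signed area = Σ/2 = -9.5 (negative ⇒ clockwise traversal).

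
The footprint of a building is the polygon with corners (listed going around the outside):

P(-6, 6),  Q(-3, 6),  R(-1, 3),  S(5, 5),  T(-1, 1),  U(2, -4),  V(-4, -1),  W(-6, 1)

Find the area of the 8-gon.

Apply the surveyor's formula: 2A = Σ (x_i·y_{i+1} − x_{i+1}·y_i), indices taken mod 8.
Σ = (-18) + (-3) + (-20) + (10) + (2) + (-18) + (-10) + (-30) = -87
Area = |Σ|/2 = 43.5.

43.5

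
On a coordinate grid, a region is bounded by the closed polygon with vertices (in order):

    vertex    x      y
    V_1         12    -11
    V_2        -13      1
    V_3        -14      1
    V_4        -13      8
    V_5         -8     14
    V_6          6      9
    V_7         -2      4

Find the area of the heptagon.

243.5

Apply Gauss's area formula: 2A = Σ (x_i·y_{i+1} − x_{i+1}·y_i), indices taken mod 7.
Cross-terms: -131, 1, -99, -118, -156, 42, -26  ⇒  Σ = -487
Area = |Σ|/2 = 243.5.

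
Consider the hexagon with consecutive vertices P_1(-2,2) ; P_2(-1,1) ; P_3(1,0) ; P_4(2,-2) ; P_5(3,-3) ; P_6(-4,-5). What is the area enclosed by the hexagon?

24

Apply Gauss's area formula: 2A = Σ (x_i·y_{i+1} − x_{i+1}·y_i), indices taken mod 6.
Σ = (0) + (-1) + (-2) + (0) + (-27) + (-18) = -48
Area = |Σ|/2 = 24.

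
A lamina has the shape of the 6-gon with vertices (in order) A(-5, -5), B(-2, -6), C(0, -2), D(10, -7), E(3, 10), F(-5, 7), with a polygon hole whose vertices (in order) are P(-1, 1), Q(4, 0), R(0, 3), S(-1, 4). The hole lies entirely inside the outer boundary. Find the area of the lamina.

Outer boundary:
Σ = (20) + (4) + (20) + (121) + (71) + (60) = 296
Area = |Σ|/2 = 148.
Hole:
Σ = (-4) + (12) + (3) + (3) = 14
Area = |Σ|/2 = 7.
Net area = 148 − 7 = 141.

141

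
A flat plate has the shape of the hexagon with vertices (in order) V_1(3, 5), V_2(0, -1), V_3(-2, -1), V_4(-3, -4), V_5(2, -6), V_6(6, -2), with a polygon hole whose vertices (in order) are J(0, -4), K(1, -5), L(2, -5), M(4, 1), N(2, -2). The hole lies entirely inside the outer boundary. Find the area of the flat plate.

40.5

Outer boundary:
Apply Gauss's area formula: 2A = Σ (x_i·y_{i+1} − x_{i+1}·y_i), indices taken mod 6.
V_1→V_2: (3)(-1) − (0)(5) = -3
V_2→V_3: (0)(-1) − (-2)(-1) = -2
V_3→V_4: (-2)(-4) − (-3)(-1) = 5
V_4→V_5: (-3)(-6) − (2)(-4) = 26
V_5→V_6: (2)(-2) − (6)(-6) = 32
V_6→V_1: (6)(5) − (3)(-2) = 36
Σ = 94
Area = |Σ|/2 = 47.
Hole:
Apply the surveyor's formula: 2A = Σ (x_i·y_{i+1} − x_{i+1}·y_i), indices taken mod 5.
Σ = (4) + (5) + (22) + (-10) + (-8) = 13
Area = |Σ|/2 = 6.5.
Net area = 47 − 6.5 = 40.5.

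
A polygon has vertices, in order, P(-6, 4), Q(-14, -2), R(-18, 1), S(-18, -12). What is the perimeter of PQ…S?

48

|PQ| = √((-8)² + (-6)²) = √100 = 10
|QR| = √((-4)² + (3)²) = √25 = 5
|RS| = √((0)² + (-13)²) = √169 = 13
|SP| = √((12)² + (16)²) = √400 = 20
Perimeter = 10 + 5 + 13 + 20 = 48.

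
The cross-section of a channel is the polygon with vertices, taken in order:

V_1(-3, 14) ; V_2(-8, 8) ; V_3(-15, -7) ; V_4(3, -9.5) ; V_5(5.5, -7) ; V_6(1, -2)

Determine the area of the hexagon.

231.375

Apply the shoelace formula: 2A = Σ (x_i·y_{i+1} − x_{i+1}·y_i), indices taken mod 6.
V_1→V_2: (-3)(8) − (-8)(14) = 88
V_2→V_3: (-8)(-7) − (-15)(8) = 176
V_3→V_4: (-15)(-9.5) − (3)(-7) = 163.5
V_4→V_5: (3)(-7) − (5.5)(-9.5) = 31.25
V_5→V_6: (5.5)(-2) − (1)(-7) = -4
V_6→V_1: (1)(14) − (-3)(-2) = 8
Σ = 462.75
Area = |Σ|/2 = 231.375.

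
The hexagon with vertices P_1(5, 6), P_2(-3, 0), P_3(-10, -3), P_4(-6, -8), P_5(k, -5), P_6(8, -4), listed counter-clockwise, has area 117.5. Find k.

Write out the shoelace sum; only the two edges meeting at P_5 involve k:
2·Area = [((-6)·(-5) − k·(-8)) + (k·(-4) − 8·(-5))] + 157
       = 4·k + 227 = 235
⇒ k = 2.

2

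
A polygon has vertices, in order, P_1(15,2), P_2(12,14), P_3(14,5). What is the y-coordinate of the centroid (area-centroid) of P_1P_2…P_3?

Apply the shoelace formula. First the cross-terms c_i = x_i·y_{i+1} − x_{i+1}·y_i:
  186, -136, -47  ⇒  2A = 3, A = 1.5.
Then Σ (y_i + y_{i+1})·c_i = 63, so ȳ = 63 / (6·1.5) = 7.

7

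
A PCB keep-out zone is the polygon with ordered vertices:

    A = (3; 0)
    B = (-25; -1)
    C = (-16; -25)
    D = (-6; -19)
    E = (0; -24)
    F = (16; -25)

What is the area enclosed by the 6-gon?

681.5

Apply the shoelace (surveyor's) formula: 2A = Σ (x_i·y_{i+1} − x_{i+1}·y_i), indices taken mod 6.
Σ = (-3) + (609) + (154) + (144) + (384) + (75) = 1363
Area = |Σ|/2 = 681.5.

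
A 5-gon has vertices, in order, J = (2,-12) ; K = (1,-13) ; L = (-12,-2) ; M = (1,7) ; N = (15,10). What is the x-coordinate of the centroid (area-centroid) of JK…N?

86/61

Apply Gauss's area formula. First the cross-terms c_i = x_i·y_{i+1} − x_{i+1}·y_i:
  -14, -158, -82, -95, -200  ⇒  2A = -549, A = -274.5.
Then Σ (x_i + x_{i+1})·c_i = -2322, so x̄ = -2322 / (6·(-274.5)) = 86/61.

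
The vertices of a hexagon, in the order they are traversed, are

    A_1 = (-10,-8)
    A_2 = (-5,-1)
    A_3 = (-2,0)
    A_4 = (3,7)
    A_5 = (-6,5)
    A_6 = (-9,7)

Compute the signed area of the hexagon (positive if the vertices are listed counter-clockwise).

78

Apply the surveyor's formula: 2A = Σ (x_i·y_{i+1} − x_{i+1}·y_i), indices taken mod 6.
A_1→A_2: (-10)(-1) − (-5)(-8) = -30
A_2→A_3: (-5)(0) − (-2)(-1) = -2
A_3→A_4: (-2)(7) − (3)(0) = -14
A_4→A_5: (3)(5) − (-6)(7) = 57
A_5→A_6: (-6)(7) − (-9)(5) = 3
A_6→A_1: (-9)(-8) − (-10)(7) = 142
Σ = 156
Signed area = Σ/2 = 78 (positive ⇒ counter-clockwise traversal).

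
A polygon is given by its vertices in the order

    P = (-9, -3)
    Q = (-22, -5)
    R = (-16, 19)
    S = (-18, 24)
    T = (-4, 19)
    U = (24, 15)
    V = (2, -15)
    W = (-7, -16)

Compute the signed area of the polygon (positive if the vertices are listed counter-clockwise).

P→Q: (-9)(-5) − (-22)(-3) = -21
Q→R: (-22)(19) − (-16)(-5) = -498
R→S: (-16)(24) − (-18)(19) = -42
S→T: (-18)(19) − (-4)(24) = -246
T→U: (-4)(15) − (24)(19) = -516
U→V: (24)(-15) − (2)(15) = -390
V→W: (2)(-16) − (-7)(-15) = -137
W→P: (-7)(-3) − (-9)(-16) = -123
Σ = -1973
Signed area = Σ/2 = -986.5 (negative ⇒ clockwise traversal).

-986.5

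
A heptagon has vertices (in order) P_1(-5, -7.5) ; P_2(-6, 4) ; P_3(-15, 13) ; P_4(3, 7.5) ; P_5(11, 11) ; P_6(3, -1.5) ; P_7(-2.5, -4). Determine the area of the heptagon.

Apply the surveyor's formula: 2A = Σ (x_i·y_{i+1} − x_{i+1}·y_i), indices taken mod 7.
Σ = (-65) + (-18) + (-151.5) + (-49.5) + (-49.5) + (-15.75) + (-1.25) = -350.5
Area = |Σ|/2 = 175.25.

175.25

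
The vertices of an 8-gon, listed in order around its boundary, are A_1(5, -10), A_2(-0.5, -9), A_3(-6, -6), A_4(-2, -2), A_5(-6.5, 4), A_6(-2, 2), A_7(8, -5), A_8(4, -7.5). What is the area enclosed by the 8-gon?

87.75

Apply Gauss's area formula: 2A = Σ (x_i·y_{i+1} − x_{i+1}·y_i), indices taken mod 8.
Cross-terms: -50, -51, 0, -21, -5, -6, -40, -2.5  ⇒  Σ = -175.5
Area = |Σ|/2 = 87.75.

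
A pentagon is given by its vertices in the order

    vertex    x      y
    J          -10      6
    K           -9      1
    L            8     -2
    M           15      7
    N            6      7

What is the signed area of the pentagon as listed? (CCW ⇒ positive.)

154.5

Apply the shoelace formula: 2A = Σ (x_i·y_{i+1} − x_{i+1}·y_i), indices taken mod 5.
Cross-terms: 44, 10, 86, 63, 106  ⇒  Σ = 309
Signed area = Σ/2 = 154.5 (positive ⇒ counter-clockwise traversal).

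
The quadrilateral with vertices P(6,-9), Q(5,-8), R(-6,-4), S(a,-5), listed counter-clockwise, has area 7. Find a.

The doubled signed area Σ (x_i y_{i+1} − x_{i+1} y_i) is linear in a.
With a=0 it equals -11; the coefficient of a is -5 (from the two edges through S).
So -5·a + -11 = 2·7 = 14 ⇒ a = -5.

-5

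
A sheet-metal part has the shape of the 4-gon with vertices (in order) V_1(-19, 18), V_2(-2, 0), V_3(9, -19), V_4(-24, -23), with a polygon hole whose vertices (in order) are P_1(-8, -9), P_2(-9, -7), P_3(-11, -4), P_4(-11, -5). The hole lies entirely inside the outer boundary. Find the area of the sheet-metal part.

727

Outer boundary:
Apply the shoelace formula: 2A = Σ (x_i·y_{i+1} − x_{i+1}·y_i), indices taken mod 4.
V_1→V_2: (-19)(0) − (-2)(18) = 36
V_2→V_3: (-2)(-19) − (9)(0) = 38
V_3→V_4: (9)(-23) − (-24)(-19) = -663
V_4→V_1: (-24)(18) − (-19)(-23) = -869
Σ = -1458
Area = |Σ|/2 = 729.
Hole:
Σ = (-25) + (-41) + (11) + (59) = 4
Area = |Σ|/2 = 2.
Net area = 729 − 2 = 727.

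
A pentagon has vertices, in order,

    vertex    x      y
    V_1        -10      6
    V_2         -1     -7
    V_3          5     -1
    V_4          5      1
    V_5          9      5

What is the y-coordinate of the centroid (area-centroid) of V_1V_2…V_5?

Apply the surveyor's formula. First the cross-terms c_i = x_i·y_{i+1} − x_{i+1}·y_i:
  76, 36, 10, 16, 104  ⇒  2A = 242, A = 121.
Then Σ (y_i + y_{i+1})·c_i = 876, so ȳ = 876 / (6·121) = 146/121.

146/121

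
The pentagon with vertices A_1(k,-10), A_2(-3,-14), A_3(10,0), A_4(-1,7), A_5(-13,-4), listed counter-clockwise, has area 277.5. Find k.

-15

The doubled signed area Σ (x_i y_{i+1} − x_{i+1} y_i) is linear in k.
With k=0 it equals 405; the coefficient of k is -10 (from the two edges through A_1).
So -10·k + 405 = 2·277.5 = 555 ⇒ k = -15.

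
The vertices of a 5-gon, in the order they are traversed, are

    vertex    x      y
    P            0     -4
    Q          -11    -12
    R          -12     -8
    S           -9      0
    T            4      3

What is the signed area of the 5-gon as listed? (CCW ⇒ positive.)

-107.5

Apply the surveyor's formula: 2A = Σ (x_i·y_{i+1} − x_{i+1}·y_i), indices taken mod 5.
Cross-terms: -44, -56, -72, -27, -16  ⇒  Σ = -215
Signed area = Σ/2 = -107.5 (negative ⇒ clockwise traversal).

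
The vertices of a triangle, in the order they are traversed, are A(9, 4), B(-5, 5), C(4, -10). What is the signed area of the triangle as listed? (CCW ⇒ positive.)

Σ = (65) + (30) + (106) = 201
Signed area = Σ/2 = 100.5 (positive ⇒ counter-clockwise traversal).

100.5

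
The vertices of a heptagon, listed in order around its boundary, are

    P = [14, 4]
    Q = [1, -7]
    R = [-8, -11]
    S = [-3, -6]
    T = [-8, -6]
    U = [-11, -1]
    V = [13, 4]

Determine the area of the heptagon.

138.5

Σ = (-102) + (-67) + (15) + (-30) + (-58) + (-31) + (-4) = -277
Area = |Σ|/2 = 138.5.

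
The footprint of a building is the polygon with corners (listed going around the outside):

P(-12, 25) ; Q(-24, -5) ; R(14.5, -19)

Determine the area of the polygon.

661.5

Apply the surveyor's formula: 2A = Σ (x_i·y_{i+1} − x_{i+1}·y_i), indices taken mod 3.
Cross-terms: 660, 528.5, 134.5  ⇒  Σ = 1323
Area = |Σ|/2 = 661.5.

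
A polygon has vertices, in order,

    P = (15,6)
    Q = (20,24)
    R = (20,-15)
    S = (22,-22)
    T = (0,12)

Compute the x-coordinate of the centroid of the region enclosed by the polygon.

Apply the surveyor's formula. First the cross-terms c_i = x_i·y_{i+1} − x_{i+1}·y_i:
  240, -780, -110, 264, -180  ⇒  2A = -566, A = -283.
Then Σ (x_i + x_{i+1})·c_i = -24312, so x̄ = -24312 / (6·(-283)) = 4052/283.

4052/283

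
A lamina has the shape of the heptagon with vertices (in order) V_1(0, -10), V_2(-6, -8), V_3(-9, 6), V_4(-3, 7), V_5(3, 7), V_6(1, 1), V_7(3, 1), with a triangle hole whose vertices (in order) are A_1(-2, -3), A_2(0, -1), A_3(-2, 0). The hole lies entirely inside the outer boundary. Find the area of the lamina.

Outer boundary:
Apply Gauss's area formula: 2A = Σ (x_i·y_{i+1} − x_{i+1}·y_i), indices taken mod 7.
Cross-terms: -60, -108, -45, -42, -4, -2, -30  ⇒  Σ = -291
Area = |Σ|/2 = 145.5.
Hole:
Σ = (2) + (-2) + (6) = 6
Area = |Σ|/2 = 3.
Net area = 145.5 − 3 = 142.5.

142.5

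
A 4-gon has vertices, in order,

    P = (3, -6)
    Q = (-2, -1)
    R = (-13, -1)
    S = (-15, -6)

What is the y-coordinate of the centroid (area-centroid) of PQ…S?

Apply the shoelace formula. First the cross-terms c_i = x_i·y_{i+1} − x_{i+1}·y_i:
  -15, -11, 63, 108  ⇒  2A = 145, A = 72.5.
Then Σ (y_i + y_{i+1})·c_i = -1610, so ȳ = -1610 / (6·72.5) = -322/87.

-322/87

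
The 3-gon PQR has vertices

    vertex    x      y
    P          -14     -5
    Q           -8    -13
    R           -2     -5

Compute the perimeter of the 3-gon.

32

|PQ| = √((6)² + (-8)²) = √100 = 10
|QR| = √((6)² + (8)²) = √100 = 10
|RP| = √((-12)² + (0)²) = √144 = 12
Perimeter = 10 + 10 + 12 = 32.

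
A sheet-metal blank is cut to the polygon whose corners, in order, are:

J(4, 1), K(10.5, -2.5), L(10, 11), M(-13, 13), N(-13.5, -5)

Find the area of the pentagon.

320

Apply the shoelace (surveyor's) formula: 2A = Σ (x_i·y_{i+1} − x_{i+1}·y_i), indices taken mod 5.
Σ = (-20.5) + (140.5) + (273) + (240.5) + (6.5) = 640
Area = |Σ|/2 = 320.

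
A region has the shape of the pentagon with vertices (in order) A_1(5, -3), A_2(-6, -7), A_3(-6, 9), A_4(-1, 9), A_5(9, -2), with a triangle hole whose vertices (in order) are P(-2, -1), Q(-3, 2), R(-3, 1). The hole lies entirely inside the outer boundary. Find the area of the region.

Outer boundary:
Apply the surveyor's formula: 2A = Σ (x_i·y_{i+1} − x_{i+1}·y_i), indices taken mod 5.
Cross-terms: -53, -96, -45, -79, -17  ⇒  Σ = -290
Area = |Σ|/2 = 145.
Hole:
P→Q: (-2)(2) − (-3)(-1) = -7
Q→R: (-3)(1) − (-3)(2) = 3
R→P: (-3)(-1) − (-2)(1) = 5
Σ = 1
Area = |Σ|/2 = 0.5.
Net area = 145 − 0.5 = 144.5.

144.5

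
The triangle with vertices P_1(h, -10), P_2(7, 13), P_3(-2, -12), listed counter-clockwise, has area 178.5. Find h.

13

The doubled signed area Σ (x_i y_{i+1} − x_{i+1} y_i) is linear in h.
With h=0 it equals 32; the coefficient of h is 25 (from the two edges through P_1).
So 25·h + 32 = 2·178.5 = 357 ⇒ h = 13.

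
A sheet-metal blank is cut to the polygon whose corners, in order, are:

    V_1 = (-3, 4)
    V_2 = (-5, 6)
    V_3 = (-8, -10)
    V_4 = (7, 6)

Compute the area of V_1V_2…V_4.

84

Σ = (2) + (98) + (22) + (46) = 168
Area = |Σ|/2 = 84.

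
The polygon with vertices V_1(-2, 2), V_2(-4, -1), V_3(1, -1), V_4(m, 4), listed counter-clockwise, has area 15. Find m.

The doubled signed area Σ (x_i y_{i+1} − x_{i+1} y_i) is linear in m.
With m=0 it equals 27; the coefficient of m is 3 (from the two edges through V_4).
So 3·m + 27 = 2·15 = 30 ⇒ m = 1.

1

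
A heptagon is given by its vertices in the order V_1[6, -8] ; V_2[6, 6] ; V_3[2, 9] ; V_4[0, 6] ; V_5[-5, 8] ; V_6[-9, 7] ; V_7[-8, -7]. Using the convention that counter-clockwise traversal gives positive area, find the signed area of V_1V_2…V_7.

V_1→V_2: (6)(6) − (6)(-8) = 84
V_2→V_3: (6)(9) − (2)(6) = 42
V_3→V_4: (2)(6) − (0)(9) = 12
V_4→V_5: (0)(8) − (-5)(6) = 30
V_5→V_6: (-5)(7) − (-9)(8) = 37
V_6→V_7: (-9)(-7) − (-8)(7) = 119
V_7→V_1: (-8)(-8) − (6)(-7) = 106
Σ = 430
Signed area = Σ/2 = 215 (positive ⇒ counter-clockwise traversal).

215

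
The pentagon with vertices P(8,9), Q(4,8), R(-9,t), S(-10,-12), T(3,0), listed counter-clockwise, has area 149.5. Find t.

The doubled signed area Σ (x_i y_{i+1} − x_{i+1} y_i) is linear in t.
With t=0 it equals 271; the coefficient of t is 14 (from the two edges through R).
So 14·t + 271 = 2·149.5 = 299 ⇒ t = 2.

2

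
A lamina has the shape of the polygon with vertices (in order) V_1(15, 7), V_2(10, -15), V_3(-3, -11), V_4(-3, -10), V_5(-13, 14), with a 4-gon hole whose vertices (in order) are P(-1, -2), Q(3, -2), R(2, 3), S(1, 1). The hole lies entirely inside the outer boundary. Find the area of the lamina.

453.5

Outer boundary:
Apply the shoelace formula: 2A = Σ (x_i·y_{i+1} − x_{i+1}·y_i), indices taken mod 5.
Σ = (-295) + (-155) + (-3) + (-172) + (-301) = -926
Area = |Σ|/2 = 463.
Hole:
Apply the shoelace formula: 2A = Σ (x_i·y_{i+1} − x_{i+1}·y_i), indices taken mod 4.
Σ = (8) + (13) + (-1) + (-1) = 19
Area = |Σ|/2 = 9.5.
Net area = 463 − 9.5 = 453.5.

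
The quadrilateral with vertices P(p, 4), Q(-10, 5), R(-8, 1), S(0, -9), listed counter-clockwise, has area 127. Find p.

The doubled signed area Σ (x_i y_{i+1} − x_{i+1} y_i) is linear in p.
With p=0 it equals 142; the coefficient of p is 14 (from the two edges through P).
So 14·p + 142 = 2·127 = 254 ⇒ p = 8.

8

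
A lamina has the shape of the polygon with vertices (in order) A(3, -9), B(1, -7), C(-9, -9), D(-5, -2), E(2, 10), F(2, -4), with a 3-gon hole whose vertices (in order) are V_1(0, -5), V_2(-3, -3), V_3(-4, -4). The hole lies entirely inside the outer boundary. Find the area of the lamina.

Outer boundary:
Apply the shoelace (surveyor's) formula: 2A = Σ (x_i·y_{i+1} − x_{i+1}·y_i), indices taken mod 6.
Σ = (-12) + (-72) + (-27) + (-46) + (-28) + (-6) = -191
Area = |Σ|/2 = 95.5.
Hole:
Apply the shoelace (surveyor's) formula: 2A = Σ (x_i·y_{i+1} − x_{i+1}·y_i), indices taken mod 3.
Σ = (-15) + (0) + (20) = 5
Area = |Σ|/2 = 2.5.
Net area = 95.5 − 2.5 = 93.

93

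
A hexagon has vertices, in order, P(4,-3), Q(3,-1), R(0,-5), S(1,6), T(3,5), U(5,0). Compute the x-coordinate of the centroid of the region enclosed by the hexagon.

196/87

Apply the shoelace (surveyor's) formula. First the cross-terms c_i = x_i·y_{i+1} − x_{i+1}·y_i:
  5, -15, 5, -13, -25, -15  ⇒  2A = -58, A = -29.
Then Σ (x_i + x_{i+1})·c_i = -392, so x̄ = -392 / (6·(-29)) = 196/87.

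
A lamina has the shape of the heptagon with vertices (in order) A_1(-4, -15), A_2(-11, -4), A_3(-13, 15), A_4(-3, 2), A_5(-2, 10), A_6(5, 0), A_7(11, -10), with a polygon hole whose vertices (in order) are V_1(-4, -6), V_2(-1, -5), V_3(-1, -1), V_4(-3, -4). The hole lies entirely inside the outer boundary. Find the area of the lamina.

332.5

Outer boundary:
Apply the shoelace (surveyor's) formula: 2A = Σ (x_i·y_{i+1} − x_{i+1}·y_i), indices taken mod 7.
Σ = (-149) + (-217) + (19) + (-26) + (-50) + (-50) + (-205) = -678
Area = |Σ|/2 = 339.
Hole:
Apply the shoelace (surveyor's) formula: 2A = Σ (x_i·y_{i+1} − x_{i+1}·y_i), indices taken mod 4.
V_1→V_2: (-4)(-5) − (-1)(-6) = 14
V_2→V_3: (-1)(-1) − (-1)(-5) = -4
V_3→V_4: (-1)(-4) − (-3)(-1) = 1
V_4→V_1: (-3)(-6) − (-4)(-4) = 2
Σ = 13
Area = |Σ|/2 = 6.5.
Net area = 339 − 6.5 = 332.5.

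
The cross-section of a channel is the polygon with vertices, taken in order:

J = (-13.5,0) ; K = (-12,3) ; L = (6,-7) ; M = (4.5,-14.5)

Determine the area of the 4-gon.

J→K: (-13.5)(3) − (-12)(0) = -40.5
K→L: (-12)(-7) − (6)(3) = 66
L→M: (6)(-14.5) − (4.5)(-7) = -55.5
M→J: (4.5)(0) − (-13.5)(-14.5) = -195.75
Σ = -225.75
Area = |Σ|/2 = 112.875.

112.875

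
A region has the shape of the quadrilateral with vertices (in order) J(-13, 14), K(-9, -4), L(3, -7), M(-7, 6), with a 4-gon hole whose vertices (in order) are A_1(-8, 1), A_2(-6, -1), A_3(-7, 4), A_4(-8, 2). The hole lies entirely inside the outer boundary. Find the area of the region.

96.5

Outer boundary:
Σ = (178) + (75) + (-31) + (-20) = 202
Area = |Σ|/2 = 101.
Hole:
Apply the shoelace (surveyor's) formula: 2A = Σ (x_i·y_{i+1} − x_{i+1}·y_i), indices taken mod 4.
Σ = (14) + (-31) + (18) + (8) = 9
Area = |Σ|/2 = 4.5.
Net area = 101 − 4.5 = 96.5.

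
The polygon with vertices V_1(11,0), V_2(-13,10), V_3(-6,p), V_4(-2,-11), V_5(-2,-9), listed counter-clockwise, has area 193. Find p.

The doubled signed area Σ (x_i y_{i+1} − x_{i+1} y_i) is linear in p.
With p=0 it equals 331; the coefficient of p is -11 (from the two edges through V_3).
So -11·p + 331 = 2·193 = 386 ⇒ p = -5.

-5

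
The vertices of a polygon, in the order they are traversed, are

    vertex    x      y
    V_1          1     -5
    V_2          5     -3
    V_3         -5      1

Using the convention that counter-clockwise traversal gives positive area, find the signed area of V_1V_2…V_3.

V_1→V_2: (1)(-3) − (5)(-5) = 22
V_2→V_3: (5)(1) − (-5)(-3) = -10
V_3→V_1: (-5)(-5) − (1)(1) = 24
Σ = 36
Signed area = Σ/2 = 18 (positive ⇒ counter-clockwise traversal).

18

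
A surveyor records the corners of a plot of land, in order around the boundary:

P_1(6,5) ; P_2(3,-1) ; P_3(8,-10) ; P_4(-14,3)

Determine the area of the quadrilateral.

Apply the shoelace formula: 2A = Σ (x_i·y_{i+1} − x_{i+1}·y_i), indices taken mod 4.
Σ = (-21) + (-22) + (-116) + (-88) = -247
Area = |Σ|/2 = 123.5.

123.5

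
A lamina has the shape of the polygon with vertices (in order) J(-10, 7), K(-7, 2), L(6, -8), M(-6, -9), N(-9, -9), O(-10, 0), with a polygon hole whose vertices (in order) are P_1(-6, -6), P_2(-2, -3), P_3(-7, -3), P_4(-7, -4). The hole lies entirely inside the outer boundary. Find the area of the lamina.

100

Outer boundary:
J→K: (-10)(2) − (-7)(7) = 29
K→L: (-7)(-8) − (6)(2) = 44
L→M: (6)(-9) − (-6)(-8) = -102
M→N: (-6)(-9) − (-9)(-9) = -27
N→O: (-9)(0) − (-10)(-9) = -90
O→J: (-10)(7) − (-10)(0) = -70
Σ = -216
Area = |Σ|/2 = 108.
Hole:
Apply the shoelace formula: 2A = Σ (x_i·y_{i+1} − x_{i+1}·y_i), indices taken mod 4.
Σ = (6) + (-15) + (7) + (18) = 16
Area = |Σ|/2 = 8.
Net area = 108 − 8 = 100.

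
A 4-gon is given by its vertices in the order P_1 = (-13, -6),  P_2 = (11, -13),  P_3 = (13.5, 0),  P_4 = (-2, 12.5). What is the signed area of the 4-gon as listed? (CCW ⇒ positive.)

Apply the surveyor's formula: 2A = Σ (x_i·y_{i+1} − x_{i+1}·y_i), indices taken mod 4.
P_1→P_2: (-13)(-13) − (11)(-6) = 235
P_2→P_3: (11)(0) − (13.5)(-13) = 175.5
P_3→P_4: (13.5)(12.5) − (-2)(0) = 168.75
P_4→P_1: (-2)(-6) − (-13)(12.5) = 174.5
Σ = 753.75
Signed area = Σ/2 = 376.875 (positive ⇒ counter-clockwise traversal).

376.875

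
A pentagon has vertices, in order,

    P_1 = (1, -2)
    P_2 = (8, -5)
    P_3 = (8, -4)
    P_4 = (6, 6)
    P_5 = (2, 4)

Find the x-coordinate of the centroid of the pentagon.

1307/285

Apply the shoelace (surveyor's) formula. First the cross-terms c_i = x_i·y_{i+1} − x_{i+1}·y_i:
  11, 8, 72, 12, -8  ⇒  2A = 95, A = 47.5.
Then Σ (x_i + x_{i+1})·c_i = 1307, so x̄ = 1307 / (6·47.5) = 1307/285.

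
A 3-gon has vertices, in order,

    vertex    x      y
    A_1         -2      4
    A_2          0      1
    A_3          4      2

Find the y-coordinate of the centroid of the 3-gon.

7/3

Apply the surveyor's formula. First the cross-terms c_i = x_i·y_{i+1} − x_{i+1}·y_i:
  -2, -4, 20  ⇒  2A = 14, A = 7.
Then Σ (y_i + y_{i+1})·c_i = 98, so ȳ = 98 / (6·7) = 7/3.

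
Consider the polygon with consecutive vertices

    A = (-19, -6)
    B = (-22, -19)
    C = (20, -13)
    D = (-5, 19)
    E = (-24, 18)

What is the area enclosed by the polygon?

Apply the shoelace (surveyor's) formula: 2A = Σ (x_i·y_{i+1} − x_{i+1}·y_i), indices taken mod 5.
A→B: (-19)(-19) − (-22)(-6) = 229
B→C: (-22)(-13) − (20)(-19) = 666
C→D: (20)(19) − (-5)(-13) = 315
D→E: (-5)(18) − (-24)(19) = 366
E→A: (-24)(-6) − (-19)(18) = 486
Σ = 2062
Area = |Σ|/2 = 1031.

1031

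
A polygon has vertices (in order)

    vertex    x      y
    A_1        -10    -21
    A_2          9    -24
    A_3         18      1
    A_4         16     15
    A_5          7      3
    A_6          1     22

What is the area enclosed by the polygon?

708.5

Apply the shoelace formula: 2A = Σ (x_i·y_{i+1} − x_{i+1}·y_i), indices taken mod 6.
Cross-terms: 429, 441, 254, -57, 151, 199  ⇒  Σ = 1417
Area = |Σ|/2 = 708.5.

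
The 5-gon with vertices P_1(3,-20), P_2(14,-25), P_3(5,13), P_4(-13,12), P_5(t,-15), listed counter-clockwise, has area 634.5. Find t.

The doubled signed area Σ (x_i y_{i+1} − x_{i+1} y_i) is linear in t.
With t=0 it equals 981; the coefficient of t is -32 (from the two edges through P_5).
So -32·t + 981 = 2·634.5 = 1269 ⇒ t = -9.

-9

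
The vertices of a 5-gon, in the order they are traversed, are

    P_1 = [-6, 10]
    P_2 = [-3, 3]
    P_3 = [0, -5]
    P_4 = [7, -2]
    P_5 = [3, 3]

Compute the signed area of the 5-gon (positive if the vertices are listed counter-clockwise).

Apply the shoelace (surveyor's) formula: 2A = Σ (x_i·y_{i+1} − x_{i+1}·y_i), indices taken mod 5.
P_1→P_2: (-6)(3) − (-3)(10) = 12
P_2→P_3: (-3)(-5) − (0)(3) = 15
P_3→P_4: (0)(-2) − (7)(-5) = 35
P_4→P_5: (7)(3) − (3)(-2) = 27
P_5→P_1: (3)(10) − (-6)(3) = 48
Σ = 137
Signed area = Σ/2 = 68.5 (positive ⇒ counter-clockwise traversal).

68.5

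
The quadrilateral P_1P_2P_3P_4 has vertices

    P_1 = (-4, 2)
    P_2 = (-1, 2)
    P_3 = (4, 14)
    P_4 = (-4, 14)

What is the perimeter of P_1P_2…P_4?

|P_1P_2| = √((3)² + (0)²) = √9 = 3
|P_2P_3| = √((5)² + (12)²) = √169 = 13
|P_3P_4| = √((-8)² + (0)²) = √64 = 8
|P_4P_1| = √((0)² + (-12)²) = √144 = 12
Perimeter = 3 + 13 + 8 + 12 = 36.

36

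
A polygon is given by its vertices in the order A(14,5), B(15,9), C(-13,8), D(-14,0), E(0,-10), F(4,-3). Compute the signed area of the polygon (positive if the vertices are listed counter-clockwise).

321

Cross-terms: 51, 237, 112, 140, 40, 62  ⇒  Σ = 642
Signed area = Σ/2 = 321 (positive ⇒ counter-clockwise traversal).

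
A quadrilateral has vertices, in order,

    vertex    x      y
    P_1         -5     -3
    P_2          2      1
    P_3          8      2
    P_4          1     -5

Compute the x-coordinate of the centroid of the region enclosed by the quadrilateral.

103/73

Apply Gauss's area formula. First the cross-terms c_i = x_i·y_{i+1} − x_{i+1}·y_i:
  1, -4, -42, -28  ⇒  2A = -73, A = -36.5.
Then Σ (x_i + x_{i+1})·c_i = -309, so x̄ = -309 / (6·(-36.5)) = 103/73.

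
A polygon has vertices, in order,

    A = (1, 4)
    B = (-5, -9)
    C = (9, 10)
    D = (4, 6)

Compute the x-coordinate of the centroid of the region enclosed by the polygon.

Apply Gauss's area formula. First the cross-terms c_i = x_i·y_{i+1} − x_{i+1}·y_i:
  11, 31, 14, 10  ⇒  2A = 66, A = 33.
Then Σ (x_i + x_{i+1})·c_i = 312, so x̄ = 312 / (6·33) = 52/33.

52/33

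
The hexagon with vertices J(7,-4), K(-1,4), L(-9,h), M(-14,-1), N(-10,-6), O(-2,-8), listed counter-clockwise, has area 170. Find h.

The doubled signed area Σ (x_i y_{i+1} − x_{i+1} y_i) is linear in h.
With h=0 it equals 275; the coefficient of h is 13 (from the two edges through L).
So 13·h + 275 = 2·170 = 340 ⇒ h = 5.

5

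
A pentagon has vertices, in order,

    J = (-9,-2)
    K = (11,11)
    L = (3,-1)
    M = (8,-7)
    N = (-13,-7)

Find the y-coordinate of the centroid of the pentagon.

-227/159

Apply the shoelace (surveyor's) formula. First the cross-terms c_i = x_i·y_{i+1} − x_{i+1}·y_i:
  -77, -44, -13, -147, -37  ⇒  2A = -318, A = -159.
Then Σ (y_i + y_{i+1})·c_i = 1362, so ȳ = 1362 / (6·(-159)) = -227/159.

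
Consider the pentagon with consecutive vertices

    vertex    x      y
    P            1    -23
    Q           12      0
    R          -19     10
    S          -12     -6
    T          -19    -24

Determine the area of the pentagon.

632.5

Apply the shoelace formula: 2A = Σ (x_i·y_{i+1} − x_{i+1}·y_i), indices taken mod 5.
Σ = (276) + (120) + (234) + (174) + (461) = 1265
Area = |Σ|/2 = 632.5.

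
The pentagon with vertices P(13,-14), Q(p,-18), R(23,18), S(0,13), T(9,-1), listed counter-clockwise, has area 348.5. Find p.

14

The doubled signed area Σ (x_i y_{i+1} − x_{i+1} y_i) is linear in p.
With p=0 it equals 249; the coefficient of p is 32 (from the two edges through Q).
So 32·p + 249 = 2·348.5 = 697 ⇒ p = 14.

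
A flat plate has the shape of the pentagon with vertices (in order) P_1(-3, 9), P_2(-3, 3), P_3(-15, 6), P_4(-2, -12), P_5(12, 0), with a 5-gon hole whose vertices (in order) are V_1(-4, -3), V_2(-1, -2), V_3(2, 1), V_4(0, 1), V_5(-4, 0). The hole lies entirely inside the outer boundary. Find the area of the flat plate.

231.5

Outer boundary:
Apply Gauss's area formula: 2A = Σ (x_i·y_{i+1} − x_{i+1}·y_i), indices taken mod 5.
Σ = (18) + (27) + (192) + (144) + (108) = 489
Area = |Σ|/2 = 244.5.
Hole:
Apply the shoelace (surveyor's) formula: 2A = Σ (x_i·y_{i+1} − x_{i+1}·y_i), indices taken mod 5.
Σ = (5) + (3) + (2) + (4) + (12) = 26
Area = |Σ|/2 = 13.
Net area = 244.5 − 13 = 231.5.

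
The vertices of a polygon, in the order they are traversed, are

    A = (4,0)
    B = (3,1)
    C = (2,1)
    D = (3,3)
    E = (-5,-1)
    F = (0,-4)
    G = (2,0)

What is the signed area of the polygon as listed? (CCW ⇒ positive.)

24

Apply the shoelace (surveyor's) formula: 2A = Σ (x_i·y_{i+1} − x_{i+1}·y_i), indices taken mod 7.
Σ = (4) + (1) + (3) + (12) + (20) + (8) + (0) = 48
Signed area = Σ/2 = 24 (positive ⇒ counter-clockwise traversal).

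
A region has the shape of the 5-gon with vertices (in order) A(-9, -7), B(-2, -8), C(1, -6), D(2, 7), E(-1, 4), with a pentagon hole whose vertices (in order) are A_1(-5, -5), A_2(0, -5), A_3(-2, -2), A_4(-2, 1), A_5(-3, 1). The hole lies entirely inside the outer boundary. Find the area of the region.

62.5

Outer boundary:
Apply the shoelace formula: 2A = Σ (x_i·y_{i+1} − x_{i+1}·y_i), indices taken mod 5.
Σ = (58) + (20) + (19) + (15) + (43) = 155
Area = |Σ|/2 = 77.5.
Hole:
Apply Gauss's area formula: 2A = Σ (x_i·y_{i+1} − x_{i+1}·y_i), indices taken mod 5.
Cross-terms: 25, -10, -6, 1, 20  ⇒  Σ = 30
Area = |Σ|/2 = 15.
Net area = 77.5 − 15 = 62.5.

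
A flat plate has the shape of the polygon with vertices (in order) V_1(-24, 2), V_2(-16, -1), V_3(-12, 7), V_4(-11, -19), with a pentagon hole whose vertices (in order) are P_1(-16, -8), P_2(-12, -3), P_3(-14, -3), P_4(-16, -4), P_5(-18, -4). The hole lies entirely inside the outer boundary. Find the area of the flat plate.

Outer boundary:
Apply the shoelace (surveyor's) formula: 2A = Σ (x_i·y_{i+1} − x_{i+1}·y_i), indices taken mod 4.
Σ = (56) + (-124) + (305) + (-478) = -241
Area = |Σ|/2 = 120.5.
Hole:
Apply Gauss's area formula: 2A = Σ (x_i·y_{i+1} − x_{i+1}·y_i), indices taken mod 5.
Cross-terms: -48, -6, 8, -8, 80  ⇒  Σ = 26
Area = |Σ|/2 = 13.
Net area = 120.5 − 13 = 107.5.

107.5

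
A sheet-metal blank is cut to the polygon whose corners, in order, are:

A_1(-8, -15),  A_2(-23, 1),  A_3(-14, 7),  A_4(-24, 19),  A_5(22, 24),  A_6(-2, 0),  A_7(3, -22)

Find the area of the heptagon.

Apply the shoelace (surveyor's) formula: 2A = Σ (x_i·y_{i+1} − x_{i+1}·y_i), indices taken mod 7.
A_1→A_2: (-8)(1) − (-23)(-15) = -353
A_2→A_3: (-23)(7) − (-14)(1) = -147
A_3→A_4: (-14)(19) − (-24)(7) = -98
A_4→A_5: (-24)(24) − (22)(19) = -994
A_5→A_6: (22)(0) − (-2)(24) = 48
A_6→A_7: (-2)(-22) − (3)(0) = 44
A_7→A_1: (3)(-15) − (-8)(-22) = -221
Σ = -1721
Area = |Σ|/2 = 860.5.

860.5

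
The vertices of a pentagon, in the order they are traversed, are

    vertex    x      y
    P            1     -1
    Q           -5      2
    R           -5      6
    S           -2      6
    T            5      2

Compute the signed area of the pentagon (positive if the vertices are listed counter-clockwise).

Apply the surveyor's formula: 2A = Σ (x_i·y_{i+1} − x_{i+1}·y_i), indices taken mod 5.
Σ = (-3) + (-20) + (-18) + (-34) + (-7) = -82
Signed area = Σ/2 = -41 (negative ⇒ clockwise traversal).

-41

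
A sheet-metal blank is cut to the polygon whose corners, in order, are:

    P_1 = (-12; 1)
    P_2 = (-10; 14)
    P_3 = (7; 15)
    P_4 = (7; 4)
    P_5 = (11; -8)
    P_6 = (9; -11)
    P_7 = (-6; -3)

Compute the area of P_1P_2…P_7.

Apply the shoelace formula: 2A = Σ (x_i·y_{i+1} − x_{i+1}·y_i), indices taken mod 7.
Σ = (-158) + (-248) + (-77) + (-100) + (-49) + (-93) + (-42) = -767
Area = |Σ|/2 = 383.5.

383.5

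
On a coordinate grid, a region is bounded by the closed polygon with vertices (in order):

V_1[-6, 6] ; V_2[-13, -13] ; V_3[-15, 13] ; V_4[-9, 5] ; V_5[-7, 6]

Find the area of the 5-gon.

95.5

Σ = (156) + (-364) + (42) + (-19) + (-6) = -191
Area = |Σ|/2 = 95.5.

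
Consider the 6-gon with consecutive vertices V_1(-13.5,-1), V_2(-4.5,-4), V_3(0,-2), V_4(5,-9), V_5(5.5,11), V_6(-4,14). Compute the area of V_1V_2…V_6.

Apply Gauss's area formula: 2A = Σ (x_i·y_{i+1} − x_{i+1}·y_i), indices taken mod 6.
Σ = (49.5) + (9) + (10) + (104.5) + (121) + (193) = 487
Area = |Σ|/2 = 243.5.

243.5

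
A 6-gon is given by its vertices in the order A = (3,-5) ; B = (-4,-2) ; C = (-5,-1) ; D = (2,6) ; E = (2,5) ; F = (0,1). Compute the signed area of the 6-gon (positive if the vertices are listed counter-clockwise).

-31.5

Apply the shoelace formula: 2A = Σ (x_i·y_{i+1} − x_{i+1}·y_i), indices taken mod 6.
Σ = (-26) + (-6) + (-28) + (-2) + (2) + (-3) = -63
Signed area = Σ/2 = -31.5 (negative ⇒ clockwise traversal).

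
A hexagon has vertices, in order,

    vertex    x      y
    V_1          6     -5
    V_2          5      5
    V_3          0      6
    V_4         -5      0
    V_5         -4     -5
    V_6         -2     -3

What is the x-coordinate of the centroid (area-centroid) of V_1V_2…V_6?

16/17

Apply the surveyor's formula. First the cross-terms c_i = x_i·y_{i+1} − x_{i+1}·y_i:
  55, 30, 30, 25, 2, 28  ⇒  2A = 170, A = 85.
Then Σ (x_i + x_{i+1})·c_i = 480, so x̄ = 480 / (6·85) = 16/17.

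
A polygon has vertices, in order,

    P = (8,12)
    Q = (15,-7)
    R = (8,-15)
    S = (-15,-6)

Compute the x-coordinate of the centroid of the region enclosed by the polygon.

8/3

Apply Gauss's area formula. First the cross-terms c_i = x_i·y_{i+1} − x_{i+1}·y_i:
  -236, -169, -273, -132  ⇒  2A = -810, A = -405.
Then Σ (x_i + x_{i+1})·c_i = -6480, so x̄ = -6480 / (6·(-405)) = 8/3.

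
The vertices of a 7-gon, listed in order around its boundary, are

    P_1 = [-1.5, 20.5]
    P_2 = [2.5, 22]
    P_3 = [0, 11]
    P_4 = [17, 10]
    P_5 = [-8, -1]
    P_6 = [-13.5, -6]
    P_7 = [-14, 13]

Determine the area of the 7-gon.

336.625

Apply Gauss's area formula: 2A = Σ (x_i·y_{i+1} − x_{i+1}·y_i), indices taken mod 7.
Σ = (-84.25) + (27.5) + (-187) + (63) + (34.5) + (-259.5) + (-267.5) = -673.25
Area = |Σ|/2 = 336.625.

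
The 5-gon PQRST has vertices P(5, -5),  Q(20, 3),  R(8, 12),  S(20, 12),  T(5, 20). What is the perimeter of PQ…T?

86

|PQ| = √((15)² + (8)²) = √289 = 17
|QR| = √((-12)² + (9)²) = √225 = 15
|RS| = √((12)² + (0)²) = √144 = 12
|ST| = √((-15)² + (8)²) = √289 = 17
|TP| = √((0)² + (-25)²) = √625 = 25
Perimeter = 17 + 15 + 12 + 17 + 25 = 86.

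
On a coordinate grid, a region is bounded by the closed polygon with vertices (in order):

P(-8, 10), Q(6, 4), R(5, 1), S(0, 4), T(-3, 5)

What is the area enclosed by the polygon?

32

Apply the surveyor's formula: 2A = Σ (x_i·y_{i+1} − x_{i+1}·y_i), indices taken mod 5.
P→Q: (-8)(4) − (6)(10) = -92
Q→R: (6)(1) − (5)(4) = -14
R→S: (5)(4) − (0)(1) = 20
S→T: (0)(5) − (-3)(4) = 12
T→P: (-3)(10) − (-8)(5) = 10
Σ = -64
Area = |Σ|/2 = 32.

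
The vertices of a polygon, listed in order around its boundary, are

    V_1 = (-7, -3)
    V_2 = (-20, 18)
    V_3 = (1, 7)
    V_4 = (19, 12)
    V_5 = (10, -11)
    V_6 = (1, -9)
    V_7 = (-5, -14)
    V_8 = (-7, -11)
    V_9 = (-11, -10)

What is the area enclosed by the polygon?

531.5

Apply the shoelace (surveyor's) formula: 2A = Σ (x_i·y_{i+1} − x_{i+1}·y_i), indices taken mod 9.
V_1→V_2: (-7)(18) − (-20)(-3) = -186
V_2→V_3: (-20)(7) − (1)(18) = -158
V_3→V_4: (1)(12) − (19)(7) = -121
V_4→V_5: (19)(-11) − (10)(12) = -329
V_5→V_6: (10)(-9) − (1)(-11) = -79
V_6→V_7: (1)(-14) − (-5)(-9) = -59
V_7→V_8: (-5)(-11) − (-7)(-14) = -43
V_8→V_9: (-7)(-10) − (-11)(-11) = -51
V_9→V_1: (-11)(-3) − (-7)(-10) = -37
Σ = -1063
Area = |Σ|/2 = 531.5.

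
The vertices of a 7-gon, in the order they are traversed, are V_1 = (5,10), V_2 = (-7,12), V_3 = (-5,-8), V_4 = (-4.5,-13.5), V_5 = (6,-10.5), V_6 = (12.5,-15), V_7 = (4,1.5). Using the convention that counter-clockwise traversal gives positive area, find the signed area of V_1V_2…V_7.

Cross-terms: 130, 116, 31.5, 128.25, 41.25, 78.75, 32.5  ⇒  Σ = 558.25
Signed area = Σ/2 = 279.125 (positive ⇒ counter-clockwise traversal).

279.125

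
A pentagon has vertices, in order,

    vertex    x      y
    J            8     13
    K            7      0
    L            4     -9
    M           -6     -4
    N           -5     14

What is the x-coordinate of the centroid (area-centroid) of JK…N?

Apply the surveyor's formula. First the cross-terms c_i = x_i·y_{i+1} − x_{i+1}·y_i:
  -91, -63, -70, -104, -177  ⇒  2A = -505, A = -252.5.
Then Σ (x_i + x_{i+1})·c_i = -1305, so x̄ = -1305 / (6·(-252.5)) = 87/101.

87/101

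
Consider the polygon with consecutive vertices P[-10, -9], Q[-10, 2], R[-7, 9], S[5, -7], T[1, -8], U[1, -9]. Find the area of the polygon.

Apply the surveyor's formula: 2A = Σ (x_i·y_{i+1} − x_{i+1}·y_i), indices taken mod 6.
Σ = (-110) + (-76) + (4) + (-33) + (-1) + (-99) = -315
Area = |Σ|/2 = 157.5.

157.5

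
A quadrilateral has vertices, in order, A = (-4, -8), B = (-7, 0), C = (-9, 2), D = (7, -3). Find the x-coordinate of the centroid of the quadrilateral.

Apply the shoelace formula. First the cross-terms c_i = x_i·y_{i+1} − x_{i+1}·y_i:
  -56, -14, 13, -68  ⇒  2A = -125, A = -62.5.
Then Σ (x_i + x_{i+1})·c_i = 610, so x̄ = 610 / (6·(-62.5)) = -122/75.

-122/75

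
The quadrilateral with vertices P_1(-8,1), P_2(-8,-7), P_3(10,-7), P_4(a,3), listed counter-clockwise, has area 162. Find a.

10

The doubled signed area Σ (x_i y_{i+1} − x_{i+1} y_i) is linear in a.
With a=0 it equals 244; the coefficient of a is 8 (from the two edges through P_4).
So 8·a + 244 = 2·162 = 324 ⇒ a = 10.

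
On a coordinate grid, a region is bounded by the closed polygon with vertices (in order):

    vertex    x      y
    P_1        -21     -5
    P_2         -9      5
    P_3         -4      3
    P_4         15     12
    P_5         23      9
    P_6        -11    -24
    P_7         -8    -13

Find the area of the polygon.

Apply the shoelace formula: 2A = Σ (x_i·y_{i+1} − x_{i+1}·y_i), indices taken mod 7.
P_1→P_2: (-21)(5) − (-9)(-5) = -150
P_2→P_3: (-9)(3) − (-4)(5) = -7
P_3→P_4: (-4)(12) − (15)(3) = -93
P_4→P_5: (15)(9) − (23)(12) = -141
P_5→P_6: (23)(-24) − (-11)(9) = -453
P_6→P_7: (-11)(-13) − (-8)(-24) = -49
P_7→P_1: (-8)(-5) − (-21)(-13) = -233
Σ = -1126
Area = |Σ|/2 = 563.

563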